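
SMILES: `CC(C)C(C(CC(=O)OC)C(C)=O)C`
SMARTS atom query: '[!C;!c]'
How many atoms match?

3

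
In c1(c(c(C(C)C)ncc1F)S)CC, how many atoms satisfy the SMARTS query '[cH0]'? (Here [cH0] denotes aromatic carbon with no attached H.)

The query [cH0] means: aromatic carbon with no attached hydrogen (substituted or ring-fusion).
Check the 13 heavy atoms by environment: 1× n (aromatic, H0) → no; 4× c (aromatic, H0) → match; 1× c (aromatic, H1) → no; 1× F (H0) → no; 1× C (H1) → no; 3× C (H3) → no; 1× S (H1) → no; 1× C (H2) → no.
That gives 4 matching atoms.

4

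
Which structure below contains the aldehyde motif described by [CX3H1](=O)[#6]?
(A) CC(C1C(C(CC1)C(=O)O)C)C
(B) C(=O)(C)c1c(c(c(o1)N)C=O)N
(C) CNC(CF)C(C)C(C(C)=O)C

B

[CX3H1](=O)[#6] describes an sp2 carbon with one H, double-bonded to O and single-bonded to carbon (an aldehyde).
(A) has a carboxylic acid group (-C(=O)OH) but the carbonyl carbon has H0 and is bonded to O, not H1.
(B) contains an aldehyde (-CHO), which satisfies every atom and bond constraint.
(C) has an acetyl/ketone group (-C(=O)CH3) but the carbonyl carbon has H0 (two carbon neighbours), not H1.
So the answer is (B).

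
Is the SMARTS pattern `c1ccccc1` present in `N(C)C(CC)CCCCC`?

No

The pattern c1ccccc1 describes six aromatic carbons in a ring — a benzene ring.
The closest candidate here is a methyl group (-CH3), but no six-membered all-carbon aromatic ring is present. No other fragment satisfies the full query, so there is no match.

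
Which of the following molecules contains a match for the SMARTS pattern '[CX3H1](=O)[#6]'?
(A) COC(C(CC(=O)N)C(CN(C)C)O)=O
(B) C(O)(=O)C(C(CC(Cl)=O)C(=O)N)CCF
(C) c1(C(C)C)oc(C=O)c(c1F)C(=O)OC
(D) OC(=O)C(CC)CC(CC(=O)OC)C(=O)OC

C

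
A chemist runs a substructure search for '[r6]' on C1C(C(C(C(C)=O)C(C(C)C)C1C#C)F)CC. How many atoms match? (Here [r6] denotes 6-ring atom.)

The query [r6] means: r6 matches atoms in a six-membered ring.
Check the 17 heavy atoms by environment: 6× C (in 6-ring) → match; 9× C (acyclic) → no; 1× F (acyclic) → no; 1× O (acyclic) → no.
That gives 6 matching atoms.

6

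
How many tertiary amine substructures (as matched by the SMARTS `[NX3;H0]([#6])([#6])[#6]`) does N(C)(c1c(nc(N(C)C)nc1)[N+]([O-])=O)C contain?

[NX3;H0]([#6])([#6])[#6] is the SMARTS for a tertiary amine: a trivalent nitrogen with no H, bonded to three carbons.
The molecule carries 2 separate instances of a dimethylamino group (-N(CH3)2) meeting every constraint; each maps to a distinct set of atoms, giving 2 matches.

2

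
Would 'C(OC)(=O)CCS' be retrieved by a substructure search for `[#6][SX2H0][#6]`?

No

The pattern [#6][SX2H0][#6] describes an aliphatic sulfur bridging two carbons with no H on the sulfur — a thioether.
The closest candidate here is a thiol (-SH), but the sulfur has H1, not H0 bridging two carbons. No other fragment satisfies the full query, so there is no match.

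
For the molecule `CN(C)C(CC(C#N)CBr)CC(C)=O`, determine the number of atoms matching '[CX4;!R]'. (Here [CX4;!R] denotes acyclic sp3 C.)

8

The query [CX4;!R] means: aliphatic carbon with four total connections, not in a ring.
Check the 14 heavy atoms by environment: 8× C (X4, acyclic) → match; 1× N (X3, acyclic) → no; 1× C (X2, acyclic) → no; 1× N (X1, acyclic) → no; 1× Br (X1, acyclic) → no; 1× C (X3, acyclic) → no; 1× O (X1, acyclic) → no.
That gives 8 matching atoms.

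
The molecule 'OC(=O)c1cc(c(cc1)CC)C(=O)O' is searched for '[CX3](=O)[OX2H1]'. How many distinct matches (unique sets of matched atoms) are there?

[CX3](=O)[OX2H1] is the SMARTS for a carboxylic acid: an sp2 carbon double-bonded to O and single-bonded to an -OH oxygen.
The molecule carries 2 separate instances of a carboxylic acid group (-C(=O)OH) meeting every constraint; each maps to a distinct set of atoms, giving 2 matches.

2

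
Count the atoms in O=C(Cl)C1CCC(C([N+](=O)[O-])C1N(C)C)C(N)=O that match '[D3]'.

8

The query [D3] means: atom with exactly three heavy-atom neighbours.
Check the 18 heavy atoms by environment: 6× C (D3) → match; 2× C (D2) → no; 3× O (D1) → no; 1× N (D1) → no; 1× N (charge +1, D3) → match; 1× O (charge -1, D1) → no; 1× N (D3) → match; 2× C (D1) → no; 1× Cl (D1) → no.
Summing the matching environments: 6 + 1 + 1 = 8 matching atoms.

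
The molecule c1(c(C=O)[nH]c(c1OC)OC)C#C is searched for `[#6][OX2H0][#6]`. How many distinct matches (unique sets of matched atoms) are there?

2

[#6][OX2H0][#6] is the SMARTS for an ether: an aliphatic oxygen bridging two carbons with no H on the oxygen.
The molecule carries 2 separate instances of a methoxy ether (-OCH3) meeting every constraint; each maps to a distinct set of atoms, giving 2 matches.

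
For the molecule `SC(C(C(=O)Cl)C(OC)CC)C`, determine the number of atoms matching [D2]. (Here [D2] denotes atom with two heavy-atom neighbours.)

2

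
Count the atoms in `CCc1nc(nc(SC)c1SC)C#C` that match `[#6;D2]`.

The query [#6;D2] means: any carbon bonded to exactly two heavy atoms.
Check the 14 heavy atoms by environment: 2× n (aromatic, D2) → no; 4× c (aromatic, D3) → no; 2× S (D2) → no; 4× C (D1) → no; 2× C (D2) → match.
That gives 2 matching atoms.

2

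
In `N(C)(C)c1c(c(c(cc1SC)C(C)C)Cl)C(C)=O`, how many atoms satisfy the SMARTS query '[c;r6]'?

The query [c;r6] means: aromatic carbon that belongs to a six-membered ring.
Check the 18 heavy atoms by environment: 6× c (aromatic, in 6-ring) → match; 1× S (acyclic) → no; 8× C (acyclic) → no; 1× N (acyclic) → no; 1× Cl (acyclic) → no; 1× O (acyclic) → no.
That gives 6 matching atoms.

6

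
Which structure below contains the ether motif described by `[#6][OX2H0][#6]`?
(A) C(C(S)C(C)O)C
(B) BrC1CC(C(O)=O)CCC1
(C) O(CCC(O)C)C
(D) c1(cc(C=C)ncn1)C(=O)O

C

[#6][OX2H0][#6] describes an aliphatic oxygen bridging two carbons with no H on the oxygen (an ether).
(A) has a hydroxyl group (-OH) but the oxygen has H1, not H0 bridging two carbons.
(B) has a carboxylic acid group (-C(=O)OH) but the -OH oxygen has H1; the =O is OX1, not OX2.
(C) contains a methoxy ether (-OCH3), which satisfies every atom and bond constraint.
(D) has a carboxylic acid group (-C(=O)OH) but the -OH oxygen has H1; the =O is OX1, not OX2.
So the answer is (C).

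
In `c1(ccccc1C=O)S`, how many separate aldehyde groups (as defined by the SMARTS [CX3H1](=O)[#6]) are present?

[CX3H1](=O)[#6] is the SMARTS for an aldehyde: an sp2 carbon with one H, double-bonded to O and single-bonded to carbon.
Exactly one fragment in the molecule meets all constraints, giving 1 match.

1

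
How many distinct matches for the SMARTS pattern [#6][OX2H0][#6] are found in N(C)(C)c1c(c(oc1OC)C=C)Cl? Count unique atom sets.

[#6][OX2H0][#6] is the SMARTS for an ether: an aliphatic oxygen bridging two carbons with no H on the oxygen.
Exactly one fragment in the molecule meets all constraints, giving 1 match.

1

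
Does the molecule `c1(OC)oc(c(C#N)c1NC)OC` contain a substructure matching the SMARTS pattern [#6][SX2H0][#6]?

No

The pattern [#6][SX2H0][#6] describes an aliphatic sulfur bridging two carbons with no H on the sulfur — a thioether.
The closest candidate here is a methoxy ether (-OCH3), but the bridging atom is O, not S. No other fragment satisfies the full query, so there is no match.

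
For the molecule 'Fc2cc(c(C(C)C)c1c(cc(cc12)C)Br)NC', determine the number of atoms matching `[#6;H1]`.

4

The query [#6;H1] means: any carbon bearing exactly one hydrogen.
Check the 18 heavy atoms by environment: 7× c (aromatic, H0) → no; 3× c (aromatic, H1) → match; 1× F (H0) → no; 1× Br (H0) → no; 1× C (H1) → match; 4× C (H3) → no; 1× N (H1) → no.
Summing the matching environments: 3 + 1 = 4 matching atoms.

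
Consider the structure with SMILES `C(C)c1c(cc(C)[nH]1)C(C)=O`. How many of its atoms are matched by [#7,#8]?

Check the 11 heavy atoms by environment: 1× n (aromatic) → match; 4× c (aromatic) → no; 5× C → no; 1× O → match.
Summing the matching environments: 1 + 1 = 2 matching atoms.

2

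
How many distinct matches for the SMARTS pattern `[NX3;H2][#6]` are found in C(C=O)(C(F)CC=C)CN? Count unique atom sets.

1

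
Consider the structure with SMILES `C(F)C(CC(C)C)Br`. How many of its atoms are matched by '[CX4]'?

6

Check the 8 heavy atoms by environment: 6× C (X4) → match; 1× F (X1) → no; 1× Br (X1) → no.
That gives 6 matching atoms.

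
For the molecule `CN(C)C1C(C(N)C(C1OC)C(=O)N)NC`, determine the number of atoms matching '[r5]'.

5

The query [r5] means: r5 matches atoms in a five-membered ring.
Check the 16 heavy atoms by environment: 5× C (in 5-ring) → match; 2× O (acyclic) → no; 5× C (acyclic) → no; 4× N (acyclic) → no.
That gives 5 matching atoms.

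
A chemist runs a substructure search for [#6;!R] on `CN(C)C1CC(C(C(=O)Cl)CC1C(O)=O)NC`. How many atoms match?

The query [#6;!R] means: carbon not in any ring.
Check the 17 heavy atoms by environment: 6× C (in 6-ring) → no; 5× C (acyclic) → match; 3× O (acyclic) → no; 1× Cl (acyclic) → no; 2× N (acyclic) → no.
That gives 5 matching atoms.

5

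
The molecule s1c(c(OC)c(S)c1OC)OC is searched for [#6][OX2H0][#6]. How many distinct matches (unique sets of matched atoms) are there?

[#6][OX2H0][#6] is the SMARTS for an ether: an aliphatic oxygen bridging two carbons with no H on the oxygen.
The molecule carries 3 separate instances of a methoxy ether (-OCH3) meeting every constraint; each maps to a distinct set of atoms, giving 3 matches.

3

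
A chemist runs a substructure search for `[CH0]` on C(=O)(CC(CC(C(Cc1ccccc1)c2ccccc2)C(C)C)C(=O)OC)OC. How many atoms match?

2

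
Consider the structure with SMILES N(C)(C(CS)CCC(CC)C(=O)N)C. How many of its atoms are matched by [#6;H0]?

1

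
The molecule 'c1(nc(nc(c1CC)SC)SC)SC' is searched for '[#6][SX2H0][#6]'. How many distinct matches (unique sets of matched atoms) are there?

3

[#6][SX2H0][#6] is the SMARTS for a thioether: an aliphatic sulfur bridging two carbons with no H on the sulfur.
The molecule carries 3 separate instances of a methylthio ether (-SCH3) meeting every constraint; each maps to a distinct set of atoms, giving 3 matches.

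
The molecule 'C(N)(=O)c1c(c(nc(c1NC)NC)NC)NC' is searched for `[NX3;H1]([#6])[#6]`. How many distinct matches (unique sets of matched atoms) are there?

[NX3;H1]([#6])[#6] is the SMARTS for a secondary amine: a trivalent nitrogen with one H, bonded to two carbons.
The molecule carries 4 separate instances of an N-methylamino group (-NHCH3) meeting every constraint; each maps to a distinct set of atoms, giving 4 matches.

4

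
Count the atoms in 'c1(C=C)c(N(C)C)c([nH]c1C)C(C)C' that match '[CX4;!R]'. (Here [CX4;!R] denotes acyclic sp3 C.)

6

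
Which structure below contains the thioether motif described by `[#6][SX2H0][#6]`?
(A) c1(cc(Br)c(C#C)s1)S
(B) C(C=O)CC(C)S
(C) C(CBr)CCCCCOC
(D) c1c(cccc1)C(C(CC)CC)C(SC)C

[#6][SX2H0][#6] describes an aliphatic sulfur bridging two carbons with no H on the sulfur (a thioether).
(A) has a thiol (-SH) but the sulfur has H1, not H0 bridging two carbons.
(B) has a thiol (-SH) but the sulfur has H1, not H0 bridging two carbons.
(C) has a methoxy ether (-OCH3) but the bridging atom is O, not S.
(D) contains a methylthio ether (-SCH3), which satisfies every atom and bond constraint.
So the answer is (D).

D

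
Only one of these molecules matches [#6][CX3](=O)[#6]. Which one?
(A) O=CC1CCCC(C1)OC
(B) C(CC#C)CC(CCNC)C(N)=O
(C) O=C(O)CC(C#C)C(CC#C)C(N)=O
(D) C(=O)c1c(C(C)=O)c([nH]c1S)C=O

[#6][CX3](=O)[#6] describes a carbonyl carbon (no H) flanked by two carbons (a ketone).
(A) has an aldehyde (-CHO) but the carbonyl carbon has H1, so it is not flanked by two carbons.
(B) has a primary amide (-C(=O)NH2) but one neighbour of the carbonyl carbon is N, not C.
(C) has a primary amide (-C(=O)NH2) but one neighbour of the carbonyl carbon is N, not C.
(D) contains an acetyl/ketone group (-C(=O)CH3), which satisfies every atom and bond constraint.
So the answer is (D).

D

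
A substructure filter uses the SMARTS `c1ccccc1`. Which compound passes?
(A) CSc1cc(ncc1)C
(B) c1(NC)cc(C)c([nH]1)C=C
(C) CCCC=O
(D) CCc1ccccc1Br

D

c1ccccc1 describes six aromatic carbons in a ring (a benzene ring).
(A) has a methyl group (-CH3) but no six-membered all-carbon aromatic ring is present.
(B) has a methyl group (-CH3) but no six-membered all-carbon aromatic ring is present.
(C) has a methyl group (-CH3) but no six-membered all-carbon aromatic ring is present.
(D) contains the required atom environment, so the pattern matches.
So the answer is (D).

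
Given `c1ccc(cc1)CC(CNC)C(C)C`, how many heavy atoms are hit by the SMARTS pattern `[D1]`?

3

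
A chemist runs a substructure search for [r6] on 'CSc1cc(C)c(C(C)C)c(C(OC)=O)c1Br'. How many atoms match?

6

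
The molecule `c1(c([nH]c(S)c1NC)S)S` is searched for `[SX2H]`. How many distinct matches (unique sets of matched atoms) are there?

3

[SX2H] is the SMARTS for a thiol: an aliphatic sulfur with two connections, one being H.
The molecule carries 3 separate instances of a thiol (-SH) meeting every constraint; each maps to a distinct set of atoms, giving 3 matches.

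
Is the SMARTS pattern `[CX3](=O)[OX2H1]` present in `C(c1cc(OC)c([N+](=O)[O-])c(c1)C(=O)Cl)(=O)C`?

No

The pattern [CX3](=O)[OX2H1] describes an sp2 carbon double-bonded to O and single-bonded to an -OH oxygen — a carboxylic acid.
The closest candidate here is an acyl chloride (-C(=O)Cl), but the carbonyl is bonded to Cl, not to an -OH oxygen. No other fragment satisfies the full query, so there is no match.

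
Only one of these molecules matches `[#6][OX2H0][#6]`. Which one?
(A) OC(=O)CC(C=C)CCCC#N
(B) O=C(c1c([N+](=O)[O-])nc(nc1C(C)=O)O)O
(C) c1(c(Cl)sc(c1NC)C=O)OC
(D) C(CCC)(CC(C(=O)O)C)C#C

C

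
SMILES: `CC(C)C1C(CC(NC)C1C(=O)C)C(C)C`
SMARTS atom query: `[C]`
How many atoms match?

The query [C] means: uppercase C matches aliphatic (non-aromatic) carbon only.
Check the 16 heavy atoms by environment: 14× C → match; 1× O → no; 1× N → no.
That gives 14 matching atoms.

14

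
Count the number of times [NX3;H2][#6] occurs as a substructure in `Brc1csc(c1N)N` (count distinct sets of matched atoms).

[NX3;H2][#6] is the SMARTS for a primary amine: a trivalent nitrogen with two H attached to carbon.
The molecule carries 2 separate instances of a primary amino group (-NH2) meeting every constraint; each maps to a distinct set of atoms, giving 2 matches.

2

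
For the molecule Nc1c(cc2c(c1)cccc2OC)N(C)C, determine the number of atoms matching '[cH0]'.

5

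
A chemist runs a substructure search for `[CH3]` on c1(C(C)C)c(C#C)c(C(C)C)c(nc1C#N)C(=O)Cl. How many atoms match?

4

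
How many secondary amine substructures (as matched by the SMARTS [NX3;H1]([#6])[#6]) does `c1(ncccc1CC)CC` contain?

0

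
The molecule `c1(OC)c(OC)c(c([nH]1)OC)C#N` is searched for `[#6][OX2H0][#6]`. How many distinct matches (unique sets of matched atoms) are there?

3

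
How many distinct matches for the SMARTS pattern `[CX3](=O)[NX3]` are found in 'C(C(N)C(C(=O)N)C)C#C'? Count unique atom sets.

[CX3](=O)[NX3] is the SMARTS for an amide: a carbonyl carbon bonded to a trivalent nitrogen.
Exactly one fragment in the molecule meets all constraints, giving 1 match.

1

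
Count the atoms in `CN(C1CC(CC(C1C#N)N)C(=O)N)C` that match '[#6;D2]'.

3

Check the 15 heavy atoms by environment: 5× C (D3) → no; 3× C (D2) → match; 3× N (D1) → no; 1× O (D1) → no; 1× N (D3) → no; 2× C (D1) → no.
That gives 3 matching atoms.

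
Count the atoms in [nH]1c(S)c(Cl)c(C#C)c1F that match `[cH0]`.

4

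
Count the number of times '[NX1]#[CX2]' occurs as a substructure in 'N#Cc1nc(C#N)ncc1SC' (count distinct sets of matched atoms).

2

[NX1]#[CX2] is the SMARTS for a nitrile: a nitrogen triple-bonded to a two-connected carbon.
The molecule carries 2 separate instances of a nitrile (-C#N) meeting every constraint; each maps to a distinct set of atoms, giving 2 matches.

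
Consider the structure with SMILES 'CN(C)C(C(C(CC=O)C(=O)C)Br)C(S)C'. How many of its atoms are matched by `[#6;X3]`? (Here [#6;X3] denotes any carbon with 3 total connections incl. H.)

Check the 16 heavy atoms by environment: 9× C (X4) → no; 1× Br (X1) → no; 1× S (X2) → no; 2× C (X3) → match; 2× O (X1) → no; 1× N (X3) → no.
That gives 2 matching atoms.

2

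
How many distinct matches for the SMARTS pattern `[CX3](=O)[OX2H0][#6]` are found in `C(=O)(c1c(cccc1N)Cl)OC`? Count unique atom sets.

1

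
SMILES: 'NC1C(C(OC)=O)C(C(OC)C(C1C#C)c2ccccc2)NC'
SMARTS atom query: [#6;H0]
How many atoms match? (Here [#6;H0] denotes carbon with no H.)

3

The query [#6;H0] means: any carbon with no attached hydrogen.
Check the 23 heavy atoms by environment: 7× C (H1) → no; 3× O (H0) → no; 3× C (H3) → no; 1× N (H1) → no; 1× c (aromatic, H0) → match; 5× c (aromatic, H1) → no; 1× N (H2) → no; 2× C (H0) → match.
Summing the matching environments: 1 + 2 = 3 matching atoms.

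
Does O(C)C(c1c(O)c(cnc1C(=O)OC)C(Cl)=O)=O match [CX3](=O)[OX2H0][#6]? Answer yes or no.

Yes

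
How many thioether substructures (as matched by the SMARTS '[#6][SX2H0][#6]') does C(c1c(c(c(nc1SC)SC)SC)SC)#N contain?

4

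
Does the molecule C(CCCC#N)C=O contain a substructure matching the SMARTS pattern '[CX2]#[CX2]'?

The pattern [CX2]#[CX2] describes a carbon-carbon triple bond — an alkyne.
The closest candidate here is a nitrile (-C#N), but the triple bond is C#N, not C#C. No other fragment satisfies the full query, so there is no match.

No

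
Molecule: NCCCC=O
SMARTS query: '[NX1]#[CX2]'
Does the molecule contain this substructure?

No

The pattern [NX1]#[CX2] describes a nitrogen triple-bonded to a two-connected carbon — a nitrile.
The closest candidate here is a primary amino group (-NH2), but the nitrogen is NX3 (three connections), not NX1 triple-bonded. No other fragment satisfies the full query, so there is no match.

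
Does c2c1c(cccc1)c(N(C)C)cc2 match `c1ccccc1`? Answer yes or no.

Yes

The pattern c1ccccc1 describes six aromatic carbons in a ring — a benzene ring.
The required atom environment is present in the molecule, so the pattern matches.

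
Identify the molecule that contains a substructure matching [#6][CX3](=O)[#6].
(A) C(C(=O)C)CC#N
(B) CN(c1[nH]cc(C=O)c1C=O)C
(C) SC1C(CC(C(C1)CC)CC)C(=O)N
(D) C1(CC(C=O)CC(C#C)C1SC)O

A

[#6][CX3](=O)[#6] describes a carbonyl carbon (no H) flanked by two carbons (a ketone).
(A) contains an acetyl/ketone group (-C(=O)CH3), which satisfies every atom and bond constraint.
(B) has an aldehyde (-CHO) but the carbonyl carbon has H1, so it is not flanked by two carbons.
(C) has a primary amide (-C(=O)NH2) but one neighbour of the carbonyl carbon is N, not C.
(D) has an aldehyde (-CHO) but the carbonyl carbon has H1, so it is not flanked by two carbons.
So the answer is (A).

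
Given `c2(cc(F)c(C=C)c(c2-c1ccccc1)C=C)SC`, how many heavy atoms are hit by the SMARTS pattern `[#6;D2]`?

8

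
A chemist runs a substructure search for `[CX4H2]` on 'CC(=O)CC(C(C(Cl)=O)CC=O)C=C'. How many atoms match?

2

Check the 14 heavy atoms by environment: 2× C (H2, X4) → match; 2× C (H1, X4) → no; 2× C (H1, X3) → no; 1× C (H2, X3) → no; 3× O (H0, X1) → no; 2× C (H0, X3) → no; 1× C (H3, X4) → no; 1× Cl (H0, X1) → no.
That gives 2 matching atoms.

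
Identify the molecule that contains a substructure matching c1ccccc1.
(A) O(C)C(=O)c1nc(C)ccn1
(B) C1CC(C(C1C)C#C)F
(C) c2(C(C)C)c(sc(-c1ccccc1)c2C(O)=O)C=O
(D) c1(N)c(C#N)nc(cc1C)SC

c1ccccc1 describes six aromatic carbons in a ring (a benzene ring).
(A) has a methyl group (-CH3) but no six-membered all-carbon aromatic ring is present.
(B) has a methyl group (-CH3) but no six-membered all-carbon aromatic ring is present.
(C) contains a phenyl ring, which satisfies every atom and bond constraint.
(D) has a methyl group (-CH3) but no six-membered all-carbon aromatic ring is present.
So the answer is (C).

C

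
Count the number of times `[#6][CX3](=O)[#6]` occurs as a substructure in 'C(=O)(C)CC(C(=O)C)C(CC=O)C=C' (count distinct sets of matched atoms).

[#6][CX3](=O)[#6] is the SMARTS for a ketone: a carbonyl carbon (no H) flanked by two carbons.
The molecule carries 2 separate instances of an acetyl/ketone group (-C(=O)CH3) meeting every constraint; each maps to a distinct set of atoms, giving 2 matches.

2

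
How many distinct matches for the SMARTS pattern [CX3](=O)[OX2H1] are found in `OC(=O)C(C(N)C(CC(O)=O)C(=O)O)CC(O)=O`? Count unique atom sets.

4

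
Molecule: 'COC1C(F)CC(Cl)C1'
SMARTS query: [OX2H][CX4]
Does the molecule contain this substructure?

The pattern [OX2H][CX4] describes a hydroxyl oxygen bound to an sp3 (X4) carbon — an aliphatic alcohol.
The closest candidate here is a methoxy ether (-OCH3), but the oxygen has H0 (ether), not H1. No other fragment satisfies the full query, so there is no match.

No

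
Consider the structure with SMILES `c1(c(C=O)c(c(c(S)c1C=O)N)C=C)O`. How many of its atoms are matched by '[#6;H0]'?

The query [#6;H0] means: any carbon with no attached hydrogen.
Check the 15 heavy atoms by environment: 6× c (aromatic, H0) → match; 1× N (H2) → no; 1× O (H1) → no; 3× C (H1) → no; 2× O (H0) → no; 1× C (H2) → no; 1× S (H1) → no.
That gives 6 matching atoms.

6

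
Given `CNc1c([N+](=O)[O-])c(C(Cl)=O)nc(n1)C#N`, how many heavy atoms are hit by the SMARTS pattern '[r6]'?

6

Check the 16 heavy atoms by environment: 2× n (aromatic, in 6-ring) → match; 4× c (aromatic, in 6-ring) → match; 3× C (acyclic) → no; 2× O (acyclic) → no; 1× Cl (acyclic) → no; 1× N (charge +1, acyclic) → no; 1× O (charge -1, acyclic) → no; 2× N (acyclic) → no.
Summing the matching environments: 2 + 4 = 6 matching atoms.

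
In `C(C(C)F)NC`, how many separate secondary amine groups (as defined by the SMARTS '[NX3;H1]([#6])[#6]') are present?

[NX3;H1]([#6])[#6] is the SMARTS for a secondary amine: a trivalent nitrogen with one H, bonded to two carbons.
Exactly one fragment in the molecule meets all constraints, giving 1 match.

1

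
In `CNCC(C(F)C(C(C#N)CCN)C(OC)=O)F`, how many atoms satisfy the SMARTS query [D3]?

5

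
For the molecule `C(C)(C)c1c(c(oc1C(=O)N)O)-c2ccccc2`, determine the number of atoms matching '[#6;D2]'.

5

The query [#6;D2] means: any carbon bonded to exactly two heavy atoms.
Check the 18 heavy atoms by environment: 1× o (aromatic, D2) → no; 5× c (aromatic, D3) → no; 2× C (D3) → no; 2× O (D1) → no; 1× N (D1) → no; 5× c (aromatic, D2) → match; 2× C (D1) → no.
That gives 5 matching atoms.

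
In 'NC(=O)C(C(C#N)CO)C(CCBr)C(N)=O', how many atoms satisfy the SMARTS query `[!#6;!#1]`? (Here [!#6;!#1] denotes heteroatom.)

Check the 16 heavy atoms by environment: 9× C → no; 3× N → match; 1× Br → match; 3× O → match.
Summing the matching environments: 3 + 1 + 3 = 7 matching atoms.

7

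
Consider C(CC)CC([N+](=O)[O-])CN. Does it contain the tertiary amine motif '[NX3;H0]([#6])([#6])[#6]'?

No

The pattern [NX3;H0]([#6])([#6])[#6] describes a trivalent nitrogen with no H, bonded to three carbons — a tertiary amine.
The closest candidate here is a primary amino group (-NH2), but the nitrogen has H2, not H0 with three carbons. No other fragment satisfies the full query, so there is no match.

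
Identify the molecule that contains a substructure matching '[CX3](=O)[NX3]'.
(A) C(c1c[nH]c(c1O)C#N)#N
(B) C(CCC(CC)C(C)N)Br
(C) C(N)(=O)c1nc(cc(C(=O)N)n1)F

C

[CX3](=O)[NX3] describes a carbonyl carbon bonded to a trivalent nitrogen (an amide).
(A) has a nitrile (-C#N) but the nitrile N is NX1 (triple-bonded), not NX3.
(B) has a primary amino group (-NH2) but the -NH2 is not attached to a carbonyl carbon.
(C) contains a primary amide (-C(=O)NH2), which satisfies every atom and bond constraint.
So the answer is (C).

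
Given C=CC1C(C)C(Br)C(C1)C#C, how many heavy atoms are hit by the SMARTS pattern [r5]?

Check the 11 heavy atoms by environment: 5× C (in 5-ring) → match; 5× C (acyclic) → no; 1× Br (acyclic) → no.
That gives 5 matching atoms.

5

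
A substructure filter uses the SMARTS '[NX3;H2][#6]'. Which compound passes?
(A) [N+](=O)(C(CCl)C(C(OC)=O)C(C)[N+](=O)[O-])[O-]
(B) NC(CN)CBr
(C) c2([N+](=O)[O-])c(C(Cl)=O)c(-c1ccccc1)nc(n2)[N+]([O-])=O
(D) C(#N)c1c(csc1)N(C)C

[NX3;H2][#6] describes a trivalent nitrogen with two H attached to carbon (a primary amine).
(A) has a nitro group (-[N+](=O)[O-]) but the nitrogen is [N+] with no H, not NX3H2.
(B) contains a primary amino group (-NH2), which satisfies every atom and bond constraint.
(C) has a nitro group (-[N+](=O)[O-]) but the nitrogen is [N+] with no H, not NX3H2.
(D) has a nitrile (-C#N) but the nitrogen is NX1 (triple-bonded), not NX3 with two H.
So the answer is (B).

B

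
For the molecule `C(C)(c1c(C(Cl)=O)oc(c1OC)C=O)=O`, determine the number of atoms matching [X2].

2

The query [X2] means: any atom with exactly two total connections (bonds + H).
Check the 15 heavy atoms by environment: 1× o (aromatic, X2) → match; 4× c (aromatic, X3) → no; 3× C (X3) → no; 3× O (X1) → no; 1× O (X2) → match; 2× C (X4) → no; 1× Cl (X1) → no.
Summing the matching environments: 1 + 1 = 2 matching atoms.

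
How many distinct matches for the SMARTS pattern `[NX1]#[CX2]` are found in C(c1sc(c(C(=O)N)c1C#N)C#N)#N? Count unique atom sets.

3

[NX1]#[CX2] is the SMARTS for a nitrile: a nitrogen triple-bonded to a two-connected carbon.
The molecule carries 3 separate instances of a nitrile (-C#N) meeting every constraint; each maps to a distinct set of atoms, giving 3 matches.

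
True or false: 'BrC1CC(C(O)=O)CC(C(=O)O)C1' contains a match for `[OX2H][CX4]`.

False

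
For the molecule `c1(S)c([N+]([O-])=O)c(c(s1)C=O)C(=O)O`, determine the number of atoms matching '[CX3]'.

2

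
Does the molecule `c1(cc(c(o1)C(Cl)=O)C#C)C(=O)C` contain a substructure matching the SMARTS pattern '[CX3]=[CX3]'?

No

The pattern [CX3]=[CX3] describes a non-aromatic C=C double bond between two sp2 carbons — an alkene.
The closest candidate here is an ethynyl group (-C#CH), but the C-C bond is a triple bond, not a double bond. No other fragment satisfies the full query, so there is no match.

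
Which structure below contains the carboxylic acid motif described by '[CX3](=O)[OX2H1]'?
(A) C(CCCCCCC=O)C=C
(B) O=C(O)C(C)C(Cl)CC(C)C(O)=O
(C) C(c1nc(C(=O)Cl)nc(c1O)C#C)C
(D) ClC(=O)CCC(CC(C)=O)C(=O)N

B

[CX3](=O)[OX2H1] describes an sp2 carbon double-bonded to O and single-bonded to an -OH oxygen (a carboxylic acid).
(A) has an aldehyde (-CHO) but there is no singly-bonded oxygen on the carbonyl carbon.
(B) contains a carboxylic acid group (-C(=O)OH), which satisfies every atom and bond constraint.
(C) has an acyl chloride (-C(=O)Cl) but the carbonyl is bonded to Cl, not to an -OH oxygen.
(D) has a primary amide (-C(=O)NH2) but the carbonyl is bonded to N, not to an -OH oxygen.
So the answer is (B).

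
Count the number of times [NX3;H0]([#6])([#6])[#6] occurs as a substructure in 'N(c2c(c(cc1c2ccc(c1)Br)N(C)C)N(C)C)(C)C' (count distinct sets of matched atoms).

3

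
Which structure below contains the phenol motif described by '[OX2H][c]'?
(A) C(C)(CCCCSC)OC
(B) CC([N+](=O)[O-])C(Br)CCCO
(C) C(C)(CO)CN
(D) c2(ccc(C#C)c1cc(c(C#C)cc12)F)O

D

[OX2H][c] describes a hydroxyl oxygen attached to an aromatic carbon (a phenol).
(A) has a methoxy ether (-OCH3) but the oxygen has H0, not H1.
(B) has a hydroxyl group (-OH) but the -OH is on an aliphatic carbon, not an aromatic c.
(C) has a hydroxyl group (-OH) but the -OH is on an aliphatic carbon, not an aromatic c.
(D) contains a hydroxyl group (-OH), which satisfies every atom and bond constraint.
So the answer is (D).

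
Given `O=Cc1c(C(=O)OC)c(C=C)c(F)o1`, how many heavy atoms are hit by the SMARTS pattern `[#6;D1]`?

The query [#6;D1] means: carbon bonded to exactly one heavy atom.
Check the 14 heavy atoms by environment: 1× o (aromatic, D2) → no; 4× c (aromatic, D3) → no; 2× C (D2) → no; 2× C (D1) → match; 1× F (D1) → no; 2× O (D1) → no; 1× C (D3) → no; 1× O (D2) → no.
That gives 2 matching atoms.

2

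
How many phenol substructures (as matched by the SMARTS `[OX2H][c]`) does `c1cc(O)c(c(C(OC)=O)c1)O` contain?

[OX2H][c] is the SMARTS for a phenol: a hydroxyl oxygen attached to an aromatic carbon.
The molecule carries 2 separate instances of a hydroxyl group (-OH) meeting every constraint; each maps to a distinct set of atoms, giving 2 matches.

2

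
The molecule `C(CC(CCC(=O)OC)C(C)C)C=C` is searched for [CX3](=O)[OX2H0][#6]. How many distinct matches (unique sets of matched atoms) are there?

1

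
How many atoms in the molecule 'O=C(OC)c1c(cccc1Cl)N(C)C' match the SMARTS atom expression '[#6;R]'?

6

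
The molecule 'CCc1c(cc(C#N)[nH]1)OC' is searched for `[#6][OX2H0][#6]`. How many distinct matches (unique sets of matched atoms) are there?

[#6][OX2H0][#6] is the SMARTS for an ether: an aliphatic oxygen bridging two carbons with no H on the oxygen.
Exactly one fragment in the molecule meets all constraints, giving 1 match.

1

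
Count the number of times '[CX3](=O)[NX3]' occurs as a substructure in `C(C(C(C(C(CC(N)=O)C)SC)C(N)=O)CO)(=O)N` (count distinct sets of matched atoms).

3

[CX3](=O)[NX3] is the SMARTS for an amide: a carbonyl carbon bonded to a trivalent nitrogen.
The molecule carries 3 separate instances of a primary amide (-C(=O)NH2) meeting every constraint; each maps to a distinct set of atoms, giving 3 matches.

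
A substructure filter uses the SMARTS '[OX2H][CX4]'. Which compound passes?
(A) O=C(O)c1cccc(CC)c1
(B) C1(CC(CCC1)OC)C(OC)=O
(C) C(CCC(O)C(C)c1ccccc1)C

C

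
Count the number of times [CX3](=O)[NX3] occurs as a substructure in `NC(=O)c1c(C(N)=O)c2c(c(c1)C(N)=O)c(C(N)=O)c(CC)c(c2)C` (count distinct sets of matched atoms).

4

[CX3](=O)[NX3] is the SMARTS for an amide: a carbonyl carbon bonded to a trivalent nitrogen.
The molecule carries 4 separate instances of a primary amide (-C(=O)NH2) meeting every constraint; each maps to a distinct set of atoms, giving 4 matches.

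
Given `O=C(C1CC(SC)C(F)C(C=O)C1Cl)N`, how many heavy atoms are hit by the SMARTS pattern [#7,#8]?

3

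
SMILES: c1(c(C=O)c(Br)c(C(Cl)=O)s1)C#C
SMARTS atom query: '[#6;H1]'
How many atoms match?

2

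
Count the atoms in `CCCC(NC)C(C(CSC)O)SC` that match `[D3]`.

3

Check the 14 heavy atoms by environment: 3× C (D2) → no; 3× C (D3) → match; 1× N (D2) → no; 4× C (D1) → no; 2× S (D2) → no; 1× O (D1) → no.
That gives 3 matching atoms.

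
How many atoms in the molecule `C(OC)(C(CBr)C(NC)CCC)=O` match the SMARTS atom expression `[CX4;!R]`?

8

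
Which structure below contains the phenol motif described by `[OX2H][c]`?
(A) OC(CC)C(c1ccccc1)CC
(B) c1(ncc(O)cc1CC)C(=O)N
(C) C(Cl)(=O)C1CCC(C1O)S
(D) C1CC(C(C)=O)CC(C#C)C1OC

B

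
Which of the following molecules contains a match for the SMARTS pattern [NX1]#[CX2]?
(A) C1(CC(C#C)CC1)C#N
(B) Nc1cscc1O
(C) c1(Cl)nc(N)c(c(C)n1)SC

A

[NX1]#[CX2] describes a nitrogen triple-bonded to a two-connected carbon (a nitrile).
(A) contains a nitrile (-C#N), which satisfies every atom and bond constraint.
(B) has a primary amino group (-NH2) but the nitrogen is NX3 (three connections), not NX1 triple-bonded.
(C) has a primary amino group (-NH2) but the nitrogen is NX3 (three connections), not NX1 triple-bonded.
So the answer is (A).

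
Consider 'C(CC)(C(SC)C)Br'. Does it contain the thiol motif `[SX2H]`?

No

The pattern [SX2H] describes an aliphatic sulfur with two connections, one being H — a thiol.
The closest candidate here is a methylthio ether (-SCH3), but the sulfur has H0 (bonded to two carbons), not H1. No other fragment satisfies the full query, so there is no match.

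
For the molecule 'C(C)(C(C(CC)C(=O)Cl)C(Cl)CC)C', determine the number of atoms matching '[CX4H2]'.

Check the 14 heavy atoms by environment: 4× C (H3, X4) → no; 2× C (H2, X4) → match; 4× C (H1, X4) → no; 2× Cl (H0, X1) → no; 1× C (H0, X3) → no; 1× O (H0, X1) → no.
That gives 2 matching atoms.

2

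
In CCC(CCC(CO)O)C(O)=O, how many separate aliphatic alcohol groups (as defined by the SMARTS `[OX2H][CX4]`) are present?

[OX2H][CX4] is the SMARTS for an aliphatic alcohol: a hydroxyl oxygen bound to an sp3 (X4) carbon.
The molecule carries 2 separate instances of a hydroxyl group (-OH) meeting every constraint; each maps to a distinct set of atoms, giving 2 matches.

2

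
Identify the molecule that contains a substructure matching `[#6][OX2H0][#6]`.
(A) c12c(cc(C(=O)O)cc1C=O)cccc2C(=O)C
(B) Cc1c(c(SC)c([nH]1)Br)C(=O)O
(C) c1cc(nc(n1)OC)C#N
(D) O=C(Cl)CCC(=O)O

C

[#6][OX2H0][#6] describes an aliphatic oxygen bridging two carbons with no H on the oxygen (an ether).
(A) has a carboxylic acid group (-C(=O)OH) but the -OH oxygen has H1; the =O is OX1, not OX2.
(B) has a carboxylic acid group (-C(=O)OH) but the -OH oxygen has H1; the =O is OX1, not OX2.
(C) contains a methoxy ether (-OCH3), which satisfies every atom and bond constraint.
(D) has a carboxylic acid group (-C(=O)OH) but the -OH oxygen has H1; the =O is OX1, not OX2.
So the answer is (C).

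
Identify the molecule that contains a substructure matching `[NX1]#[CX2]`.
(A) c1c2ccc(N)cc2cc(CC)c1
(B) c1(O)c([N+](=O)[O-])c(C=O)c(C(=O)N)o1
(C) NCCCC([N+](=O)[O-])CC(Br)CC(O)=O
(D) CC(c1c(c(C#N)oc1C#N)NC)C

D

[NX1]#[CX2] describes a nitrogen triple-bonded to a two-connected carbon (a nitrile).
(A) has a primary amino group (-NH2) but the nitrogen is NX3 (three connections), not NX1 triple-bonded.
(B) has a nitro group (-[N+](=O)[O-]) but there is no C#N triple bond.
(C) has a nitro group (-[N+](=O)[O-]) but there is no C#N triple bond.
(D) contains a nitrile (-C#N), which satisfies every atom and bond constraint.
So the answer is (D).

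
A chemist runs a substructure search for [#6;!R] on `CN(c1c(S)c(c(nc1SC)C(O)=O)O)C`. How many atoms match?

4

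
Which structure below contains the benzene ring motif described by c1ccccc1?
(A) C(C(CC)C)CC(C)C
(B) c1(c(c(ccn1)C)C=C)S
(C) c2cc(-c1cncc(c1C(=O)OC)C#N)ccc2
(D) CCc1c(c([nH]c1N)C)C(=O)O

C

c1ccccc1 describes six aromatic carbons in a ring (a benzene ring).
(A) has a methyl group (-CH3) but no six-membered all-carbon aromatic ring is present.
(B) has a methyl group (-CH3) but no six-membered all-carbon aromatic ring is present.
(C) contains a phenyl ring, which satisfies every atom and bond constraint.
(D) has a methyl group (-CH3) but no six-membered all-carbon aromatic ring is present.
So the answer is (C).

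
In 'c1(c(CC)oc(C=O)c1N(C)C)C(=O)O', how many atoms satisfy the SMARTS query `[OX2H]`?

1

Check the 15 heavy atoms by environment: 1× o (aromatic, H0, X2) → no; 4× c (aromatic, H0, X3) → no; 1× N (H0, X3) → no; 3× C (H3, X4) → no; 1× C (H2, X4) → no; 1× C (H0, X3) → no; 2× O (H0, X1) → no; 1× O (H1, X2) → match; 1× C (H1, X3) → no.
That gives 1 matching atom.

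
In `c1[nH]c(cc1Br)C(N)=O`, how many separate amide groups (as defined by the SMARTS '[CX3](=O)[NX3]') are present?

1

[CX3](=O)[NX3] is the SMARTS for an amide: a carbonyl carbon bonded to a trivalent nitrogen.
Exactly one fragment in the molecule meets all constraints, giving 1 match.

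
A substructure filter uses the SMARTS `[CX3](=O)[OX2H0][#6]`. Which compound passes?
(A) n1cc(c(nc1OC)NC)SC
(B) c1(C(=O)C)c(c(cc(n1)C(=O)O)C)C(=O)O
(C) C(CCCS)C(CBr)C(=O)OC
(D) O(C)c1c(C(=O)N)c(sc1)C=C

C

[CX3](=O)[OX2H0][#6] describes a carbonyl carbon bonded to an oxygen that is itself bonded to carbon (no H on that O) (an ester).
(A) has a methoxy ether (-OCH3) but the ether oxygen is not adjacent to a C=O carbon.
(B) has a carboxylic acid group (-C(=O)OH) but the singly-bonded O carries H (OX2H1, not H0).
(C) contains a methyl-ester group (-C(=O)OCH3), which satisfies every atom and bond constraint.
(D) has a primary amide (-C(=O)NH2) but the carbonyl is bonded to N, not to an O-C linkage.
So the answer is (C).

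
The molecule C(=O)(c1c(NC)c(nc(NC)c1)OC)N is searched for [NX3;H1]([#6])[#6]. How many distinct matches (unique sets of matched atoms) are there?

2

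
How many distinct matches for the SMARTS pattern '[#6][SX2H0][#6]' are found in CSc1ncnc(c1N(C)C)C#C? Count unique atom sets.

[#6][SX2H0][#6] is the SMARTS for a thioether: an aliphatic sulfur bridging two carbons with no H on the sulfur.
Exactly one fragment in the molecule meets all constraints, giving 1 match.

1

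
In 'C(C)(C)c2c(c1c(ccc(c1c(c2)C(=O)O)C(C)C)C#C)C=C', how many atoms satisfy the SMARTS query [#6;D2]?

5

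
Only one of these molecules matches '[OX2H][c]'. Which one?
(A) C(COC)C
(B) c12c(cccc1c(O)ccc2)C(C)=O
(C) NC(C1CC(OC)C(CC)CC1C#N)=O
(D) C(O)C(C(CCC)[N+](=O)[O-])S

B

[OX2H][c] describes a hydroxyl oxygen attached to an aromatic carbon (a phenol).
(A) has a methoxy ether (-OCH3) but the oxygen has H0, not H1.
(B) contains a hydroxyl group (-OH), which satisfies every atom and bond constraint.
(C) has a methoxy ether (-OCH3) but the oxygen has H0, not H1.
(D) has a hydroxyl group (-OH) but the -OH is on an aliphatic carbon, not an aromatic c.
So the answer is (B).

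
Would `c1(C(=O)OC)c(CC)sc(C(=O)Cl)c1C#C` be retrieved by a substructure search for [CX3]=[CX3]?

No

The pattern [CX3]=[CX3] describes a non-aromatic C=C double bond between two sp2 carbons — an alkene.
The closest candidate here is an ethyl group (-CH2CH3), but its C-C bond is a single bond between CX4 carbons, not CX3=CX3. No other fragment satisfies the full query, so there is no match.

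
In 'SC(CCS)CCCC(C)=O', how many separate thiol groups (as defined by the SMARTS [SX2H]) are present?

2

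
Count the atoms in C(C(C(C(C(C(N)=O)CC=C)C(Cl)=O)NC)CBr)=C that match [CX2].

The query [CX2] means: C with X2: aliphatic carbon with exactly 2 total connections.
Check the 19 heavy atoms by environment: 7× C (X4) → no; 6× C (X3) → no; 2× O (X1) → no; 2× N (X3) → no; 1× Cl (X1) → no; 1× Br (X1) → no.
No environment satisfies the query, so 0 matching atoms.

0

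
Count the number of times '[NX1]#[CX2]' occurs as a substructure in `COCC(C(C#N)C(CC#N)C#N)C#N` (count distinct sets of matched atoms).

4

[NX1]#[CX2] is the SMARTS for a nitrile: a nitrogen triple-bonded to a two-connected carbon.
The molecule carries 4 separate instances of a nitrile (-C#N) meeting every constraint; each maps to a distinct set of atoms, giving 4 matches.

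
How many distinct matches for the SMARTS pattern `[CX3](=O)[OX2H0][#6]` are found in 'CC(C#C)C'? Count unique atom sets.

[CX3](=O)[OX2H0][#6] is the SMARTS for an ester: a carbonyl carbon bonded to an oxygen that is itself bonded to carbon (no H on that O).
No fragment in the molecule satisfies every constraint, giving 0 matches.

0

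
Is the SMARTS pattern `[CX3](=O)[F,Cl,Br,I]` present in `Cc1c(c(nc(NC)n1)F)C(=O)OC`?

No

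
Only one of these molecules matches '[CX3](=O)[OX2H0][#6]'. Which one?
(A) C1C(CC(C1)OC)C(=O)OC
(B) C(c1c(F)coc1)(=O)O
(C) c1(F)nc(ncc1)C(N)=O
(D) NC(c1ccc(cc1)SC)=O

A

[CX3](=O)[OX2H0][#6] describes a carbonyl carbon bonded to an oxygen that is itself bonded to carbon (no H on that O) (an ester).
(A) contains a methyl-ester group (-C(=O)OCH3), which satisfies every atom and bond constraint.
(B) has a carboxylic acid group (-C(=O)OH) but the singly-bonded O carries H (OX2H1, not H0).
(C) has a primary amide (-C(=O)NH2) but the carbonyl is bonded to N, not to an O-C linkage.
(D) has a primary amide (-C(=O)NH2) but the carbonyl is bonded to N, not to an O-C linkage.
So the answer is (A).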